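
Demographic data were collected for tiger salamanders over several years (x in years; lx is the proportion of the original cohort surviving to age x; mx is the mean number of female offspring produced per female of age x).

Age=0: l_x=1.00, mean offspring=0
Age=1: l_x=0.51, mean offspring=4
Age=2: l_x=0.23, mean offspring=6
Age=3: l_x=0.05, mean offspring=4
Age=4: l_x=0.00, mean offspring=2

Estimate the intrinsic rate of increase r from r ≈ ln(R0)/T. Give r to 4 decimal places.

R0 = Σ lx·mx = 0 + 2.04 + 1.38 + 0.2 + 0 = 3.62
Σ x·lx·mx = 5.4; T = 5.4/3.62 = 1.49171…
r ≈ ln(R0)/T = ln(3.62)/1.49171… = 0.862414… → 0.8624

0.8624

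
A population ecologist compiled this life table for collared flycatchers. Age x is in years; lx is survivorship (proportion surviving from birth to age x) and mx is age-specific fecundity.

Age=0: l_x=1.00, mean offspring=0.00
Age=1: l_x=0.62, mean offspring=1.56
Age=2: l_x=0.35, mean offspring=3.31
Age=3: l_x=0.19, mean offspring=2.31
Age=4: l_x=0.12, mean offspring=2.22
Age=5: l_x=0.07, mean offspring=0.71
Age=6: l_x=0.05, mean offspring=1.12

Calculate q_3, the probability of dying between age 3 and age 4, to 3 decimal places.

q_3 = (l_3 − l_4) / l_3 = (0.19 − 0.12) / 0.19
     = 0.07 / 0.19 = 0.368421… → 0.368

0.368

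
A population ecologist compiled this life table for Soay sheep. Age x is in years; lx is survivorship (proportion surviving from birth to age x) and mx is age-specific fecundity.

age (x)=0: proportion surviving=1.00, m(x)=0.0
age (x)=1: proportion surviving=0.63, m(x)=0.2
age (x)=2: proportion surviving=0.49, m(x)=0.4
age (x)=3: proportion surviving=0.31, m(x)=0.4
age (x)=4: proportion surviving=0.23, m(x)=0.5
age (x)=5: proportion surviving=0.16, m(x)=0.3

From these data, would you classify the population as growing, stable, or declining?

R0 = Σ lx·mx = 0 + 0.126 + 0.196 + 0.124 + 0.115 + 0.048 = 0.609
R0 < 1, so the population is declining.

declining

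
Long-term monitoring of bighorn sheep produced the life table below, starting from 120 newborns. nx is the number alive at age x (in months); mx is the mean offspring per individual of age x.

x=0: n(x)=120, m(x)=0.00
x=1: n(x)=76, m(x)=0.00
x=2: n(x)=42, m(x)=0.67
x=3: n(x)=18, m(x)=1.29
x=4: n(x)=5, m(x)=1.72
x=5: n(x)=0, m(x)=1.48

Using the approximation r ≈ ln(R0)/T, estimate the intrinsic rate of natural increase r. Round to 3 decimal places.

lx = nx/n0 = nx/120: 1, 0.63333…, 0.35, 0.15, 0.04167…, 0
R0 = Σ lx·mx = 0 + 0 + 0.2345 + 0.1935 + 0.07167… + 0 = 0.499667…
Σ x·lx·mx = 1.336167…; T = 1.336167…/0.499667… = 2.67412…
r ≈ ln(R0)/T = ln(0.499667…)/2.67412… = -0.25946… → -0.259

-0.259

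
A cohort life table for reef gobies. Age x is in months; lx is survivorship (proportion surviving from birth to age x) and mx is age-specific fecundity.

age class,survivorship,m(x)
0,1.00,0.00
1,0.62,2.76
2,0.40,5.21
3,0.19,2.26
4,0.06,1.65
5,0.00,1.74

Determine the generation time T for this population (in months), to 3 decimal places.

lx·mx: 0, 1.7112, 2.084, 0.4294, 0.099, 0 → R0 = 4.3236
x·lx·mx: 0, 1.7112, 4.168, 1.2882, 0.396, 0 → Σ = 7.5634
T = 7.5634 / 4.3236 = 1.749329… → 1.749

1.749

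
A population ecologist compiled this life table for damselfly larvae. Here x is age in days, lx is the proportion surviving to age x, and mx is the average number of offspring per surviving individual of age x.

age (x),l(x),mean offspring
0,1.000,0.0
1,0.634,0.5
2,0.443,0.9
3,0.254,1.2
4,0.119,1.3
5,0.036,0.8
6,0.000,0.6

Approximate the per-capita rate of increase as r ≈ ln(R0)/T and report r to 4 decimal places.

0.0801

R0 = Σ lx·mx = 0 + 0.317 + 0.3987 + 0.3048 + 0.1547 + 0.0288 + 0 = 1.204
Σ x·lx·mx = 2.7916; T = 2.7916/1.204 = 2.3186…
r ≈ ln(R0)/T = ln(1.204)/2.3186… = 0.080069… → 0.0801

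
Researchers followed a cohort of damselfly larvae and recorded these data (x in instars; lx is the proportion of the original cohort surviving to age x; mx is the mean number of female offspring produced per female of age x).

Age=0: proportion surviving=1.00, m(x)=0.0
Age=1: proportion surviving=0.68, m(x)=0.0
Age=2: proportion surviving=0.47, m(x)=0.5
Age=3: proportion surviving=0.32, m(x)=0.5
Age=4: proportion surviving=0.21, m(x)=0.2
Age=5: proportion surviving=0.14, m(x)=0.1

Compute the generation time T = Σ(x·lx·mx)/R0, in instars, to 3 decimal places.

2.634

lx·mx: 0, 0, 0.235, 0.16, 0.042, 0.014 → R0 = 0.451
x·lx·mx: 0, 0, 0.47, 0.48, 0.168, 0.07 → Σ = 1.188
T = 1.188 / 0.451 = 2.634146… → 2.634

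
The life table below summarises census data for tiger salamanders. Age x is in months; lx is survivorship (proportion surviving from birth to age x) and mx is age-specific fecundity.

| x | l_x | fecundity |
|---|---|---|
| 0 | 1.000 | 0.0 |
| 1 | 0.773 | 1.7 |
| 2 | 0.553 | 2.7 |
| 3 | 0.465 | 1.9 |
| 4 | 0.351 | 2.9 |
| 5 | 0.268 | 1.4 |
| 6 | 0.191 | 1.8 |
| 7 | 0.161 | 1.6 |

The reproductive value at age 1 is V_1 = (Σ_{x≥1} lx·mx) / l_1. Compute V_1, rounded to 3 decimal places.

lx·mx for x ≥ 1: 1.3141, 1.4931, 0.8835, 1.0179, 0.3752, 0.3438, 0.2576 → sum = 5.6852
V_1 = 5.6852 / l_1 = 5.6852 / 0.773 = 7.354722… → 7.355

7.355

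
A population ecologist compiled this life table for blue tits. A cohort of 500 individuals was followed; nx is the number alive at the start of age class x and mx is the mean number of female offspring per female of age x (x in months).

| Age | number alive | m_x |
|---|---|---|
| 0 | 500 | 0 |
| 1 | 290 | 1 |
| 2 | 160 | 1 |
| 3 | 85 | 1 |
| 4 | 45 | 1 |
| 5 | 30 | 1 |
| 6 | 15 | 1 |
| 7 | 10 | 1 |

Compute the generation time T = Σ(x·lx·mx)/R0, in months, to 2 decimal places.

lx = nx/n0 = nx/500: 1, 0.58, 0.32, 0.17, 0.09, 0.06, 0.03, 0.02
lx·mx: 0, 0.58, 0.32, 0.17, 0.09, 0.06, 0.03, 0.02 → R0 = 1.27
x·lx·mx: 0, 0.58, 0.64, 0.51, 0.36, 0.3, 0.18, 0.14 → Σ = 2.71
T = 2.71 / 1.27 = 2.133858… → 2.13

2.13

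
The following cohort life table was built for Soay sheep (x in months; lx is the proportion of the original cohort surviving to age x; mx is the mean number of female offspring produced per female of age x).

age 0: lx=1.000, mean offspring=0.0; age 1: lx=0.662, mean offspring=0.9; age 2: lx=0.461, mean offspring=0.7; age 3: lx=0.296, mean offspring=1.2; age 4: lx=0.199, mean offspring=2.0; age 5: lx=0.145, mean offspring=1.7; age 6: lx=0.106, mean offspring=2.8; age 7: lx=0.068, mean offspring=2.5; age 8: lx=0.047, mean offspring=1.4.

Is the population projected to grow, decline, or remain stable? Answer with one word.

growing

R0 = Σ lx·mx = 0 + 0.5958 + 0.3227 + 0.3552 + 0.398 + 0.2465 + 0.2968 + 0.17 + 0.0658 = 2.4508
R0 > 1, so the population is growing.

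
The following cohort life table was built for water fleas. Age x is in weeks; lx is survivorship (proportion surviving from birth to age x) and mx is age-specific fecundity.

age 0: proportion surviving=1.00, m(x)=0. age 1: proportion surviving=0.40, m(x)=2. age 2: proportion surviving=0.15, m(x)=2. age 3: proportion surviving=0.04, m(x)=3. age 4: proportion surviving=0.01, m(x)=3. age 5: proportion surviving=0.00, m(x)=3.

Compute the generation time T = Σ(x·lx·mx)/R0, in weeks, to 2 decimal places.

1.50

lx·mx: 0, 0.8, 0.3, 0.12, 0.03, 0 → R0 = 1.25
x·lx·mx: 0, 0.8, 0.6, 0.36, 0.12, 0 → Σ = 1.88
T = 1.88 / 1.25 = 1.504 → 1.50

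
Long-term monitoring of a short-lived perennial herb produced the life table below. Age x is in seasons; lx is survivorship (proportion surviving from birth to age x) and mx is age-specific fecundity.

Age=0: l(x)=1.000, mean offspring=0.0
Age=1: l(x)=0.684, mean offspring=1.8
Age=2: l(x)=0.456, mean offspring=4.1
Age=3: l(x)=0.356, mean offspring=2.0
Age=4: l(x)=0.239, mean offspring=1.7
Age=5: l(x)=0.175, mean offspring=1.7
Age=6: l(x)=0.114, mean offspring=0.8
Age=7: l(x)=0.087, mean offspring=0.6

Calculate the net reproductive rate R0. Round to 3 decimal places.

lx·mx by age: 0, 1.2312, 1.8696, 0.712, 0.4063, 0.2975, 0.0912, 0.0522
R0 = Σ lx·mx = 4.66 → 4.660

4.660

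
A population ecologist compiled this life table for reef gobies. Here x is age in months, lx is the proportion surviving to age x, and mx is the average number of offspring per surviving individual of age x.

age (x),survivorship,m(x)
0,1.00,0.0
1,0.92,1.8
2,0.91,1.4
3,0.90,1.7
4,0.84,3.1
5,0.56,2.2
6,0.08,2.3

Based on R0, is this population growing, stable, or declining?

R0 = Σ lx·mx = 0 + 1.656 + 1.274 + 1.53 + 2.604 + 1.232 + 0.184 = 8.48
R0 > 1, so the population is growing.

growing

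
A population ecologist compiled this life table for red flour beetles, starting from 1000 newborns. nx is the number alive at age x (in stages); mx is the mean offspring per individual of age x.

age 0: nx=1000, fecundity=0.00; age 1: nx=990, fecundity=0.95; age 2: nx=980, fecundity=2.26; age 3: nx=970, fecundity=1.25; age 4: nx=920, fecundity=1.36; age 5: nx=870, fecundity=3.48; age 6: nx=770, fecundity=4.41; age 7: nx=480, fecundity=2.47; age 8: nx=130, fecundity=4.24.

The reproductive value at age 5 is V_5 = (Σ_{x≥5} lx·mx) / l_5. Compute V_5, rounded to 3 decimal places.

lx = nx/n0 = nx/1000: 1, 0.99, 0.98, 0.97, 0.92, 0.87, 0.77, 0.48, 0.13
lx·mx for x ≥ 5: 3.0276, 3.3957, 1.1856, 0.5512 → sum = 8.1601
V_5 = 8.1601 / l_5 = 8.1601 / 0.87 = 9.379425… → 9.379

9.379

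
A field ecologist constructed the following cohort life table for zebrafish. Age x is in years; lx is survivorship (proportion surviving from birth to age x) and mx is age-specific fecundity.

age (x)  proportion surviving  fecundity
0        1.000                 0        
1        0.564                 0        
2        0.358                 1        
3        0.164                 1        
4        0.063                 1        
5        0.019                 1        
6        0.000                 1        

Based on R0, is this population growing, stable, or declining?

R0 = Σ lx·mx = 0 + 0 + 0.358 + 0.164 + 0.063 + 0.019 + 0 = 0.604
R0 < 1, so the population is declining.

declining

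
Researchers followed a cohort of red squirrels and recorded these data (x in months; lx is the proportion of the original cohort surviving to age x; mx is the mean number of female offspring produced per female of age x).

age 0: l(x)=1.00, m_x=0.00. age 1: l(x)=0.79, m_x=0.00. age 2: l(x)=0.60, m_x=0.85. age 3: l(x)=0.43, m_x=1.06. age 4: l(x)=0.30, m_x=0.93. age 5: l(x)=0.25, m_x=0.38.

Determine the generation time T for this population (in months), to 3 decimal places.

2.969

lx·mx: 0, 0, 0.51, 0.4558, 0.279, 0.095 → R0 = 1.3398
x·lx·mx: 0, 0, 1.02, 1.3674, 1.116, 0.475 → Σ = 3.9784
T = 3.9784 / 1.3398 = 2.969398… → 2.969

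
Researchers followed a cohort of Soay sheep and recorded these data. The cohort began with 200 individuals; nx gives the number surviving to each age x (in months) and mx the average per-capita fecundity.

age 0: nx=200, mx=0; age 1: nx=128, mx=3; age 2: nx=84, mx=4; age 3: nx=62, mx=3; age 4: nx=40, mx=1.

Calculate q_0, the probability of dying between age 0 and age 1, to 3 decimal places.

lx = nx/n0 = nx/200: 1, 0.64, 0.42, 0.31, 0.2
q_0 = (l_0 − l_1) / l_0 = (1 − 0.64) / 1
     = 0.36 / 1 = 0.36 → 0.360

0.360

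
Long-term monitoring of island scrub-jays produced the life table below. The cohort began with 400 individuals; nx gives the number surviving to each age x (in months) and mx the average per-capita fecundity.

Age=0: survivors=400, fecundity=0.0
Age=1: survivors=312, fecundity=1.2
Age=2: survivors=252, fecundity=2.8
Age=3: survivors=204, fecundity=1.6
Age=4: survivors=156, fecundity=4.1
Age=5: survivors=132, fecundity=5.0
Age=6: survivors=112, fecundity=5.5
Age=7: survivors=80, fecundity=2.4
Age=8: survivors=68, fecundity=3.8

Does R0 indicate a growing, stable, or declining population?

growing

lx = nx/n0 = nx/400: 1, 0.78, 0.63, 0.51, 0.39, 0.33, 0.28, 0.2, 0.17
R0 = Σ lx·mx = 0 + 0.936 + 1.764 + 0.816 + 1.599 + 1.65 + 1.54 + 0.48 + 0.646 = 9.431
R0 > 1, so the population is growing.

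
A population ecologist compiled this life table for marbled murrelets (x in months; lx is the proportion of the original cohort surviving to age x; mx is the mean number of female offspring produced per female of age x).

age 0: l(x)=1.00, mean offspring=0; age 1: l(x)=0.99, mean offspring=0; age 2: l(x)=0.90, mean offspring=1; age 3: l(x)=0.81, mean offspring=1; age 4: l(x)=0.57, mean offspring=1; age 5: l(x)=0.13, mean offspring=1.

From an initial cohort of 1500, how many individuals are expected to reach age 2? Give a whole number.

1350

Expected survivors = N0 · l_2 = 1500 × 0.90 = 1350 → 1350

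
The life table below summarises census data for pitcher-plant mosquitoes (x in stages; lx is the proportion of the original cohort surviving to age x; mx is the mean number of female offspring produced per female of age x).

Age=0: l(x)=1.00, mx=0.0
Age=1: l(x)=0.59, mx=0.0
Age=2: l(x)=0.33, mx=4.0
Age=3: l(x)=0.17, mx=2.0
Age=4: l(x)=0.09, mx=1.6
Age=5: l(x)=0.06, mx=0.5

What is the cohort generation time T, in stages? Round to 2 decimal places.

lx·mx: 0, 0, 1.32, 0.34, 0.144, 0.03 → R0 = 1.834
x·lx·mx: 0, 0, 2.64, 1.02, 0.576, 0.15 → Σ = 4.386
T = 4.386 / 1.834 = 2.391494… → 2.39

2.39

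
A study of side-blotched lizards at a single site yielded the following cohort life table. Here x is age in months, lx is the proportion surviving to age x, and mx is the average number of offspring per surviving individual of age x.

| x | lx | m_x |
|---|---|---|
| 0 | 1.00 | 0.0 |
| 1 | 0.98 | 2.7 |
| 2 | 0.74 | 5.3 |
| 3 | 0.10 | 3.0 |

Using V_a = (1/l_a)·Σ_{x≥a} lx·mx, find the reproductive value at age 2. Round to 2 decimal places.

5.71

lx·mx for x ≥ 2: 3.922, 0.3 → sum = 4.222
V_2 = 4.222 / l_2 = 4.222 / 0.74 = 5.705405… → 5.71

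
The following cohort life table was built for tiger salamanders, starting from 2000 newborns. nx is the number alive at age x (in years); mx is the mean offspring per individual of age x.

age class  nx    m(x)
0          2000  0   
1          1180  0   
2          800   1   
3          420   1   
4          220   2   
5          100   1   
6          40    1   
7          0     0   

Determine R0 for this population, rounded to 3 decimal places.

0.900

lx = nx/n0 = nx/2000: 1, 0.59, 0.4, 0.21, 0.11, 0.05, 0.02, 0
lx·mx by age: 0, 0, 0.4, 0.21, 0.22, 0.05, 0.02, 0
R0 = Σ lx·mx = 0.9 → 0.900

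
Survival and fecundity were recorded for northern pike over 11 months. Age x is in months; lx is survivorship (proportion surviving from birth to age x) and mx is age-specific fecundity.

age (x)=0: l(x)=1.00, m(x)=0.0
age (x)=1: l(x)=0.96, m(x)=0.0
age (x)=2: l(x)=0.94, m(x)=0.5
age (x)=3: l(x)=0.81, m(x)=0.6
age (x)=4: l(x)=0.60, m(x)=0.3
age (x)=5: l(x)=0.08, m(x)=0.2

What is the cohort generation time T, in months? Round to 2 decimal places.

lx·mx: 0, 0, 0.47, 0.486, 0.18, 0.016 → R0 = 1.152
x·lx·mx: 0, 0, 0.94, 1.458, 0.72, 0.08 → Σ = 3.198
T = 3.198 / 1.152 = 2.776042… → 2.78

2.78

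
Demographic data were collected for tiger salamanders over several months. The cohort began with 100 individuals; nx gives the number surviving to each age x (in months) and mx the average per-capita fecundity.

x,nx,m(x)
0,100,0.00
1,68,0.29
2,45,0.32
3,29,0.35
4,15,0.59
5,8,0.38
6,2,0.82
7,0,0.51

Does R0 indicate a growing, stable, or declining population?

lx = nx/n0 = nx/100: 1, 0.68, 0.45, 0.29, 0.15, 0.08, 0.02, 0
R0 = Σ lx·mx = 0 + 0.1972 + 0.144 + 0.1015 + 0.0885 + 0.0304 + 0.0164 + 0 = 0.578
R0 < 1, so the population is declining.

declining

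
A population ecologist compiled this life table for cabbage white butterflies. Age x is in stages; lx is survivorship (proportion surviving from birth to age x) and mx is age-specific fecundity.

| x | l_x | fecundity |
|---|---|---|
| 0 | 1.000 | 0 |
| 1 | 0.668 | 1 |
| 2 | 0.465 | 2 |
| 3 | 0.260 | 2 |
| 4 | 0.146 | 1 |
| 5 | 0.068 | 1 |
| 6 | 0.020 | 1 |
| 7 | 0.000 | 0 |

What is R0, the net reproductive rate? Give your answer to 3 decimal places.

2.352

lx·mx by age: 0, 0.668, 0.93, 0.52, 0.146, 0.068, 0.02, 0
R0 = Σ lx·mx = 2.352 → 2.352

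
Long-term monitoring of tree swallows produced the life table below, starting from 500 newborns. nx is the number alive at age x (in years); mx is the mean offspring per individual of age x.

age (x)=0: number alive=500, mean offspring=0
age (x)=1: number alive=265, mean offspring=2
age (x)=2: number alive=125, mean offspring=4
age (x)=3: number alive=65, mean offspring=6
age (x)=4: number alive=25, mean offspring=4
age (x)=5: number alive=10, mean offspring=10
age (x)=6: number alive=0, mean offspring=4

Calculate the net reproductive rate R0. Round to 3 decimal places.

lx = nx/n0 = nx/500: 1, 0.53, 0.25, 0.13, 0.05, 0.02, 0
lx·mx by age: 0, 1.06, 1, 0.78, 0.2, 0.2, 0
R0 = Σ lx·mx = 3.24 → 3.240

3.240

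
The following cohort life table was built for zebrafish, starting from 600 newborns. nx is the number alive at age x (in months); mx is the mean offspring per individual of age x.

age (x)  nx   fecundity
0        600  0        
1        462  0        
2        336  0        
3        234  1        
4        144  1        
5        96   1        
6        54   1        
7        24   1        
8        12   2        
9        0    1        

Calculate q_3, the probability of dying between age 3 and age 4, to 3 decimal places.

lx = nx/n0 = nx/600: 1, 0.77, 0.56, 0.39, 0.24, 0.16, 0.09, 0.04, 0.02, 0
q_3 = (l_3 − l_4) / l_3 = (0.39 − 0.24) / 0.39
     = 0.15 / 0.39 = 0.384615… → 0.385

0.385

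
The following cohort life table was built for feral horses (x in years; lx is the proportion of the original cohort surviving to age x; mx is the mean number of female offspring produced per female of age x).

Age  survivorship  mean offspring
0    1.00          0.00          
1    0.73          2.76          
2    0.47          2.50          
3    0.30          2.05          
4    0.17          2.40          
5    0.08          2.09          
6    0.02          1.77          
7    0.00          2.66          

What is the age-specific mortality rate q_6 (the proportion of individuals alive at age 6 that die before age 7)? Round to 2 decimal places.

q_6 = (l_6 − l_7) / l_6 = (0.02 − 0) / 0.02
     = 0.02 / 0.02 = 1 → 1.00

1.00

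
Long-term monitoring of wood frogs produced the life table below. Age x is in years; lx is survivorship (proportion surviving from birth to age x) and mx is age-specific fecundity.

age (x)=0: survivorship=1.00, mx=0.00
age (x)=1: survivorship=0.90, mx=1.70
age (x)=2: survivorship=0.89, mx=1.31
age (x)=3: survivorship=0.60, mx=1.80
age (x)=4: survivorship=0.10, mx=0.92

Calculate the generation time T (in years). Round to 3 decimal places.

1.931

lx·mx: 0, 1.53, 1.1659, 1.08, 0.092 → R0 = 3.8679
x·lx·mx: 0, 1.53, 2.3318, 3.24, 0.368 → Σ = 7.4698
T = 7.4698 / 3.8679 = 1.931229… → 1.931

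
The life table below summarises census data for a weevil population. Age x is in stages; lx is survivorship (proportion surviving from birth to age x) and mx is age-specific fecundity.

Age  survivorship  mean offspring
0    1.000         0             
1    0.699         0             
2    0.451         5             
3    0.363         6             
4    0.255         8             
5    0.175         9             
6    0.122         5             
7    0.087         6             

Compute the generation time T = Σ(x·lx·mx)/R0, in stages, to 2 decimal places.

lx·mx: 0, 0, 2.255, 2.178, 2.04, 1.575, 0.61, 0.522 → R0 = 9.18
x·lx·mx: 0, 0, 4.51, 6.534, 8.16, 7.875, 3.66, 3.654 → Σ = 34.393
T = 34.393 / 9.18 = 3.746514… → 3.75

3.75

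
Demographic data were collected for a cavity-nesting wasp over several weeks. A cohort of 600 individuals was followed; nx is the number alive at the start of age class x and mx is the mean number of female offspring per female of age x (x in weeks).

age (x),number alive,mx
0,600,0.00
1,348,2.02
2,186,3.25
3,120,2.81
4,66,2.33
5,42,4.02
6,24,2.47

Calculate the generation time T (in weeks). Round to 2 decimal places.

lx = nx/n0 = nx/600: 1, 0.58, 0.31, 0.2, 0.11, 0.07, 0.04
lx·mx: 0, 1.1716, 1.0075, 0.562, 0.2563, 0.2814, 0.0988 → R0 = 3.3776
x·lx·mx: 0, 1.1716, 2.015, 1.686, 1.0252, 1.407, 0.5928 → Σ = 7.8976
T = 7.8976 / 3.3776 = 2.338228… → 2.34

2.34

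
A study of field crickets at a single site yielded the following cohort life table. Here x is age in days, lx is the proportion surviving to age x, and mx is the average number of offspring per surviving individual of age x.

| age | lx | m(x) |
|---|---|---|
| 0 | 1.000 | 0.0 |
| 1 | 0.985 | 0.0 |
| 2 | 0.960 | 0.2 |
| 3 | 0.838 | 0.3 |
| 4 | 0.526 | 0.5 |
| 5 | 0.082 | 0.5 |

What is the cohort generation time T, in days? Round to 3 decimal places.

3.205

lx·mx: 0, 0, 0.192, 0.2514, 0.263, 0.041 → R0 = 0.7474
x·lx·mx: 0, 0, 0.384, 0.7542, 1.052, 0.205 → Σ = 2.3952
T = 2.3952 / 0.7474 = 3.20471… → 3.205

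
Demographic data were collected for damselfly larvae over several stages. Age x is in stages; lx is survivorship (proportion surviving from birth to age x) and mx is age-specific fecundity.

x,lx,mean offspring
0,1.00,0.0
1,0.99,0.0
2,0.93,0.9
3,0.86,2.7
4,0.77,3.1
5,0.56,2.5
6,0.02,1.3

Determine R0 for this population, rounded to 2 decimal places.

lx·mx by age: 0, 0, 0.837, 2.322, 2.387, 1.4, 0.026
R0 = Σ lx·mx = 6.972 → 6.97

6.97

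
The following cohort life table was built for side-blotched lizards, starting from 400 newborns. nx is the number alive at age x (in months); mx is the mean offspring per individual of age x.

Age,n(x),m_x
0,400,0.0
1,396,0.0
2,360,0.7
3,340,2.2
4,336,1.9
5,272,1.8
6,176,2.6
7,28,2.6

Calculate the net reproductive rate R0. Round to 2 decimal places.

lx = nx/n0 = nx/400: 1, 0.99, 0.9, 0.85, 0.84, 0.68, 0.44, 0.07
lx·mx by age: 0, 0, 0.63, 1.87, 1.596, 1.224, 1.144, 0.182
R0 = Σ lx·mx = 6.646 → 6.65

6.65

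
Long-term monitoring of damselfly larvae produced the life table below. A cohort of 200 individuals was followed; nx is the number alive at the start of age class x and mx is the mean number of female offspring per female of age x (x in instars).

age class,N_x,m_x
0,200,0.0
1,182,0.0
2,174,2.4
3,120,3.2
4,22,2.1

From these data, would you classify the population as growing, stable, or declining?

growing

lx = nx/n0 = nx/200: 1, 0.91, 0.87, 0.6, 0.11
R0 = Σ lx·mx = 0 + 0 + 2.088 + 1.92 + 0.231 = 4.239
R0 > 1, so the population is growing.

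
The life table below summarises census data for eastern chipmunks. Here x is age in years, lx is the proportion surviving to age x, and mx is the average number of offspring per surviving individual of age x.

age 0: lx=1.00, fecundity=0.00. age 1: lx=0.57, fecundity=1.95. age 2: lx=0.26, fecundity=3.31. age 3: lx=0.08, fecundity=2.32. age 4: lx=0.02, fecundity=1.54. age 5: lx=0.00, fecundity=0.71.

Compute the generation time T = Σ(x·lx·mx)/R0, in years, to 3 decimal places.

1.605

lx·mx: 0, 1.1115, 0.8606, 0.1856, 0.0308, 0 → R0 = 2.1885
x·lx·mx: 0, 1.1115, 1.7212, 0.5568, 0.1232, 0 → Σ = 3.5127
T = 3.5127 / 2.1885 = 1.605072… → 1.605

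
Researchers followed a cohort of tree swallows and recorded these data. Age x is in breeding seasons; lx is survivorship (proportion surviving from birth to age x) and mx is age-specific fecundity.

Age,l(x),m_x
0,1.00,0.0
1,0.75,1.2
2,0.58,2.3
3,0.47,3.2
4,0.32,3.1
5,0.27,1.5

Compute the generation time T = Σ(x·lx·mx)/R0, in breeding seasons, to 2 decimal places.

lx·mx: 0, 0.9, 1.334, 1.504, 0.992, 0.405 → R0 = 5.135
x·lx·mx: 0, 0.9, 2.668, 4.512, 3.968, 2.025 → Σ = 14.073
T = 14.073 / 5.135 = 2.740604… → 2.74

2.74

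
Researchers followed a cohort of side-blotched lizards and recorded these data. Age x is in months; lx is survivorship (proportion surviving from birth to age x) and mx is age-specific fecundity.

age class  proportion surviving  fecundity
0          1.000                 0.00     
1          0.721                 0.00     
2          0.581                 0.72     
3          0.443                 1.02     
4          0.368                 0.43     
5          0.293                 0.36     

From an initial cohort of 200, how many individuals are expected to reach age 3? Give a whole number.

Expected survivors = N0 · l_3 = 200 × 0.443 = 88.6 → 89

89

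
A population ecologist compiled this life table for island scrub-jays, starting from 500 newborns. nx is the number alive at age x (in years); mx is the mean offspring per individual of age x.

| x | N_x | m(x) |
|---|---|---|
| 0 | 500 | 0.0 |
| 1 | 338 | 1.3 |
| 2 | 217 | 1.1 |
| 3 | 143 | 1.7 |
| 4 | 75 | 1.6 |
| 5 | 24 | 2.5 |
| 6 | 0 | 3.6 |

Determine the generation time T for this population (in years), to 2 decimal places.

2.20

lx = nx/n0 = nx/500: 1, 0.676, 0.434, 0.286, 0.15, 0.048, 0
lx·mx: 0, 0.8788, 0.4774, 0.4862, 0.24, 0.12, 0 → R0 = 2.2024
x·lx·mx: 0, 0.8788, 0.9548, 1.4586, 0.96, 0.6, 0 → Σ = 4.8522
T = 4.8522 / 2.2024 = 2.203142… → 2.20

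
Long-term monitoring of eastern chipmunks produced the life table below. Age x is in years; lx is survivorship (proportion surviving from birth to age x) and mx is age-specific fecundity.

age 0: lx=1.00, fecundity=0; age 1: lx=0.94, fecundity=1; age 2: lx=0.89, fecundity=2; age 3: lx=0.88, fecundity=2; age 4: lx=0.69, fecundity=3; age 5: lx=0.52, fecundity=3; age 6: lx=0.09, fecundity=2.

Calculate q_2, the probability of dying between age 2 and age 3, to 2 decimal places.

0.01

q_2 = (l_2 − l_3) / l_2 = (0.89 − 0.88) / 0.89
     = 0.01 / 0.89 = 0.011236… → 0.01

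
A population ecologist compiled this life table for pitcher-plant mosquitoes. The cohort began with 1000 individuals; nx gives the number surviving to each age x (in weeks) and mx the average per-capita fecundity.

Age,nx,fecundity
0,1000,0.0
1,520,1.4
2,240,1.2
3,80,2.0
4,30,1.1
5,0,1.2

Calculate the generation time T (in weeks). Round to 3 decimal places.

1.585

lx = nx/n0 = nx/1000: 1, 0.52, 0.24, 0.08, 0.03, 0
lx·mx: 0, 0.728, 0.288, 0.16, 0.033, 0 → R0 = 1.209
x·lx·mx: 0, 0.728, 0.576, 0.48, 0.132, 0 → Σ = 1.916
T = 1.916 / 1.209 = 1.584781… → 1.585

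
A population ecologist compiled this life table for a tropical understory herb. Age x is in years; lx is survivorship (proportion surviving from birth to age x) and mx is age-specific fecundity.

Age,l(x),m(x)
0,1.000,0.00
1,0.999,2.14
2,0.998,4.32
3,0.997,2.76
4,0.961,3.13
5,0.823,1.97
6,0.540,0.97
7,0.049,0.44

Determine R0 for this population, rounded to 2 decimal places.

14.38

lx·mx by age: 0, 2.13786, 4.31136, 2.75172, 3.00793, 1.62131, 0.5238, 0.02156
R0 = Σ lx·mx = 14.37554 → 14.38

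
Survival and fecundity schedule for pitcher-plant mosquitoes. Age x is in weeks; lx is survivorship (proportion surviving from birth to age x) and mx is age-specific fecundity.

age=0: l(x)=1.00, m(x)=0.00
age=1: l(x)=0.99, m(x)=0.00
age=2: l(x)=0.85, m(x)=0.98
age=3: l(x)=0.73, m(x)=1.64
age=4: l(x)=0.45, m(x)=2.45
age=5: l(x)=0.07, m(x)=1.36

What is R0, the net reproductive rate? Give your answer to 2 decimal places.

lx·mx by age: 0, 0, 0.833, 1.1972, 1.1025, 0.0952
R0 = Σ lx·mx = 3.2279 → 3.23

3.23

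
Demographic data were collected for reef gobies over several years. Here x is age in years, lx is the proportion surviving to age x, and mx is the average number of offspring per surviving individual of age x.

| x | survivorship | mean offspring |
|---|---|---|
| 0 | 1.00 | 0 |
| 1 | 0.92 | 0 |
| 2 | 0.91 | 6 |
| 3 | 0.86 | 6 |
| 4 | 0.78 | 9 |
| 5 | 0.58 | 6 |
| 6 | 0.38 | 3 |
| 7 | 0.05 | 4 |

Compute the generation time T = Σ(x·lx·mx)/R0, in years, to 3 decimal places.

lx·mx: 0, 0, 5.46, 5.16, 7.02, 3.48, 1.14, 0.2 → R0 = 22.46
x·lx·mx: 0, 0, 10.92, 15.48, 28.08, 17.4, 6.84, 1.4 → Σ = 80.12
T = 80.12 / 22.46 = 3.567231… → 3.567

3.567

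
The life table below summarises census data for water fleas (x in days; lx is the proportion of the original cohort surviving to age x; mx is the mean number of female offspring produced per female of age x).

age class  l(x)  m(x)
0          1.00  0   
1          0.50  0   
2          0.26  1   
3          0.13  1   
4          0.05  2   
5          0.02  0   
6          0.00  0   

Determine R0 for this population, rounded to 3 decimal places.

lx·mx by age: 0, 0, 0.26, 0.13, 0.1, 0, 0
R0 = Σ lx·mx = 0.49 → 0.490

0.490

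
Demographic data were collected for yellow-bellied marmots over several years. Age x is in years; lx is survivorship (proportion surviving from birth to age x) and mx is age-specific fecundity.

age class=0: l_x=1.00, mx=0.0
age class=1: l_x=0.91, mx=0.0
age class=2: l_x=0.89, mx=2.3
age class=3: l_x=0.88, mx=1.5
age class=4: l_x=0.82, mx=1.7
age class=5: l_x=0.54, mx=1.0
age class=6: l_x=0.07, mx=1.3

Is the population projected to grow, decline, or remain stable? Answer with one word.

R0 = Σ lx·mx = 0 + 0 + 2.047 + 1.32 + 1.394 + 0.54 + 0.091 = 5.392
R0 > 1, so the population is growing.

growing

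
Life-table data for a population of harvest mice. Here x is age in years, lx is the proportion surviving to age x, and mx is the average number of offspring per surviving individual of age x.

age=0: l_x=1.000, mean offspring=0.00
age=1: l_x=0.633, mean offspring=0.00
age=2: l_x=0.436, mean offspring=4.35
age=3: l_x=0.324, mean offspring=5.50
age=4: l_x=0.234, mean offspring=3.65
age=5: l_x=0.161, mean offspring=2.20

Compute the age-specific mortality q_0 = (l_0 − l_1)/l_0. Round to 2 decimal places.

0.37

q_0 = (l_0 − l_1) / l_0 = (1 − 0.633) / 1
     = 0.367 / 1 = 0.367 → 0.37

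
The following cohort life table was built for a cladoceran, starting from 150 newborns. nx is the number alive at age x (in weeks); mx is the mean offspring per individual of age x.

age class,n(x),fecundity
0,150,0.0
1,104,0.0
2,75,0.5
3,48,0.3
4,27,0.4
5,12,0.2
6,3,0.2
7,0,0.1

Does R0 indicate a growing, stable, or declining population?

declining

lx = nx/n0 = nx/150: 1, 0.69333…, 0.5, 0.32, 0.18, 0.08, 0.02, 0
R0 = Σ lx·mx = 0 + 0 + 0.25 + 0.096 + 0.072 + 0.016 + 0.004 + 0 = 0.438…
R0 < 1, so the population is declining.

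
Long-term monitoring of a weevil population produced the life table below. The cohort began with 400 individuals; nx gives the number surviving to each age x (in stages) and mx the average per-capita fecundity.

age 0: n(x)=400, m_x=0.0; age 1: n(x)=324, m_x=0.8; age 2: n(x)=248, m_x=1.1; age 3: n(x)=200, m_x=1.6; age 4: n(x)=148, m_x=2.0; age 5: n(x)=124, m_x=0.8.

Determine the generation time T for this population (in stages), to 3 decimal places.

2.762

lx = nx/n0 = nx/400: 1, 0.81, 0.62, 0.5, 0.37, 0.31
lx·mx: 0, 0.648, 0.682, 0.8, 0.74, 0.248 → R0 = 3.118
x·lx·mx: 0, 0.648, 1.364, 2.4, 2.96, 1.24 → Σ = 8.612
T = 8.612 / 3.118 = 2.762027… → 2.762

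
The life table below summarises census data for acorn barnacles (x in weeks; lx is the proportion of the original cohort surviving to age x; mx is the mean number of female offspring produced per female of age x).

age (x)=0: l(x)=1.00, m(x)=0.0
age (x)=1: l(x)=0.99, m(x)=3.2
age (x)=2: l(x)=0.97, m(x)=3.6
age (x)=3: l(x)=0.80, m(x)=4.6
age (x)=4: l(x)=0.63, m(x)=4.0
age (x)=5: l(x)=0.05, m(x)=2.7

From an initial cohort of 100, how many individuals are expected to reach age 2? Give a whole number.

Expected survivors = N0 · l_2 = 100 × 0.97 = 97 → 97

97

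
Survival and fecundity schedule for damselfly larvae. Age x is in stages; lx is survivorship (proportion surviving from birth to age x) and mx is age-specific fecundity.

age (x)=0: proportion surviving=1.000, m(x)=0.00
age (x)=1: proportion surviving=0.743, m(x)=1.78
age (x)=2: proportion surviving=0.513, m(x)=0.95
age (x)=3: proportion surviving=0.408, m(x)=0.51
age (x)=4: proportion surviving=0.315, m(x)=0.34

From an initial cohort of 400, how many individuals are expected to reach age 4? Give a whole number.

Expected survivors = N0 · l_4 = 400 × 0.315 = 126 → 126

126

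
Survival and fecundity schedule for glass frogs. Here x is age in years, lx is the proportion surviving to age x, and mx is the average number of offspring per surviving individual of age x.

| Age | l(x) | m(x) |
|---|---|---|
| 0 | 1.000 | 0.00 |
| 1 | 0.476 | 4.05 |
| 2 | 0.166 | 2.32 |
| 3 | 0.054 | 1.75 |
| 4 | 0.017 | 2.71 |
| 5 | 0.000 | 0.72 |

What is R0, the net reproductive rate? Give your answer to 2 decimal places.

lx·mx by age: 0, 1.9278, 0.38512, 0.0945, 0.04607, 0
R0 = Σ lx·mx = 2.45349 → 2.45

2.45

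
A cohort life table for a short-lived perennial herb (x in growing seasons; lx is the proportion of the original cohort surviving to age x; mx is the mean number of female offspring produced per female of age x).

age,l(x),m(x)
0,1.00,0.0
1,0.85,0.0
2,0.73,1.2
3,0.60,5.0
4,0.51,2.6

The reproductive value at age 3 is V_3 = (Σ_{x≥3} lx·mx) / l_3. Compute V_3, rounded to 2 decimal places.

7.21

lx·mx for x ≥ 3: 3, 1.326 → sum = 4.326
V_3 = 4.326 / l_3 = 4.326 / 0.6 = 7.21 → 7.21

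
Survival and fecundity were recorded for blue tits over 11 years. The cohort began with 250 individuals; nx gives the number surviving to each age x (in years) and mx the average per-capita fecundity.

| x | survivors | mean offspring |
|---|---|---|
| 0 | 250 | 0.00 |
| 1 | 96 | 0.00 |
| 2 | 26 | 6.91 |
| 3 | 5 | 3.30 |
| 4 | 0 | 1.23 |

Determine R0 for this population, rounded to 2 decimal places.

lx = nx/n0 = nx/250: 1, 0.384, 0.104, 0.02, 0
lx·mx by age: 0, 0, 0.71864, 0.066, 0
R0 = Σ lx·mx = 0.78464 → 0.78

0.78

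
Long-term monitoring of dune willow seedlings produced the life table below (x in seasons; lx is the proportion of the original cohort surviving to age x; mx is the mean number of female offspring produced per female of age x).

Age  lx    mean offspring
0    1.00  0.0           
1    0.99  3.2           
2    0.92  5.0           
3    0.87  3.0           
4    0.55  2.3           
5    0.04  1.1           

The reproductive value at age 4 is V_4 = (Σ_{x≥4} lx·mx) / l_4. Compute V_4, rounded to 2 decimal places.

lx·mx for x ≥ 4: 1.265, 0.044 → sum = 1.309
V_4 = 1.309 / l_4 = 1.309 / 0.55 = 2.38 → 2.38

2.38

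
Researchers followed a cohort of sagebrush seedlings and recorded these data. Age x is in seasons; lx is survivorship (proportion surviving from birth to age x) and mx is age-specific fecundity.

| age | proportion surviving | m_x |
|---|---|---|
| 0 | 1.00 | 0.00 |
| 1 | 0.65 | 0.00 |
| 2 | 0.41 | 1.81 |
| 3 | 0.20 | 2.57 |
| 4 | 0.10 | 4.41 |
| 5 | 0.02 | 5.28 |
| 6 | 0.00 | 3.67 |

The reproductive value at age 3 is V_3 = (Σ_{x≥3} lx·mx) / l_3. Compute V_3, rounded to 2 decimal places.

lx·mx for x ≥ 3: 0.514, 0.441, 0.1056, 0 → sum = 1.0606
V_3 = 1.0606 / l_3 = 1.0606 / 0.2 = 5.303 → 5.30

5.30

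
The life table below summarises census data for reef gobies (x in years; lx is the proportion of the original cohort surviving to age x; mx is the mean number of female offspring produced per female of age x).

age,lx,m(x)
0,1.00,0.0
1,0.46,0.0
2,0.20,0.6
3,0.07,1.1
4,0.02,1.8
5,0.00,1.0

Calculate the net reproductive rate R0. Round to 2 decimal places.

0.23

lx·mx by age: 0, 0, 0.12, 0.077, 0.036, 0
R0 = Σ lx·mx = 0.233 → 0.23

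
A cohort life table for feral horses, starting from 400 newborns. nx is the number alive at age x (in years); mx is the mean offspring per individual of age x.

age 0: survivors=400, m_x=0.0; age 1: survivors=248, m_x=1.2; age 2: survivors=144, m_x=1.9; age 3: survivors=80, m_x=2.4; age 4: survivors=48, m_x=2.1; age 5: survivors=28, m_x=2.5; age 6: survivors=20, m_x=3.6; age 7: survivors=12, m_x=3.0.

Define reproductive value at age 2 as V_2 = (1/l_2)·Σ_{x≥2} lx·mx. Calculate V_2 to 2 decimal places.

lx = nx/n0 = nx/400: 1, 0.62, 0.36, 0.2, 0.12, 0.07, 0.05, 0.03
lx·mx for x ≥ 2: 0.684, 0.48, 0.252, 0.175, 0.18, 0.09 → sum = 1.861
V_2 = 1.861 / l_2 = 1.861 / 0.36 = 5.169444… → 5.17

5.17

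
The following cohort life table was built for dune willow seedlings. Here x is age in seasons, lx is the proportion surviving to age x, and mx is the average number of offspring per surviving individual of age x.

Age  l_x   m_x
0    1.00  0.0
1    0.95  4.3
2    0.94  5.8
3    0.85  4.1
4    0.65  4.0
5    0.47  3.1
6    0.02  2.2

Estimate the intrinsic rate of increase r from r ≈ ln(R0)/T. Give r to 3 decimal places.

1.121

R0 = Σ lx·mx = 0 + 4.085 + 5.452 + 3.485 + 2.6 + 1.457 + 0.044 = 17.123
Σ x·lx·mx = 43.393; T = 43.393/17.123 = 2.53419…
r ≈ ln(R0)/T = ln(17.123)/2.53419… = 1.12084… → 1.121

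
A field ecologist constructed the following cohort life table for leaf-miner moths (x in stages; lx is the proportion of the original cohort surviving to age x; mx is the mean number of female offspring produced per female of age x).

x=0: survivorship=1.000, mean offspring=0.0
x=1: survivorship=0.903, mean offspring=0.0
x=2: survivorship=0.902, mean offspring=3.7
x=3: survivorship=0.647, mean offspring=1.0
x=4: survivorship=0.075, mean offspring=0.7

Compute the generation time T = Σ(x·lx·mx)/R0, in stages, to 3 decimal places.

2.186

lx·mx: 0, 0, 3.3374, 0.647, 0.0525 → R0 = 4.0369
x·lx·mx: 0, 0, 6.6748, 1.941, 0.21 → Σ = 8.8258
T = 8.8258 / 4.0369 = 2.186282… → 2.186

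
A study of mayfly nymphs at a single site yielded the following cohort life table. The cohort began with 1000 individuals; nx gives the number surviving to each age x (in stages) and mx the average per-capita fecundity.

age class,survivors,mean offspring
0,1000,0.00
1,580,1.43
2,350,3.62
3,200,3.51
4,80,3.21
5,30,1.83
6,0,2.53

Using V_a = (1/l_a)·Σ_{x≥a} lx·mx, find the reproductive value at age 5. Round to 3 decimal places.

1.830

lx = nx/n0 = nx/1000: 1, 0.58, 0.35, 0.2, 0.08, 0.03, 0
lx·mx for x ≥ 5: 0.0549, 0 → sum = 0.0549
V_5 = 0.0549 / l_5 = 0.0549 / 0.03 = 1.83 → 1.830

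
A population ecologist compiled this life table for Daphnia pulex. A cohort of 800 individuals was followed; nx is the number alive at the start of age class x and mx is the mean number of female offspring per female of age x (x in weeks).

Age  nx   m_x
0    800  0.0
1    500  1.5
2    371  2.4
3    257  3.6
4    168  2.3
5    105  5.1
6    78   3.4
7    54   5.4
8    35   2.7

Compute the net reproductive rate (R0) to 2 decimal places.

lx = nx/n0 = nx/800: 1, 0.625, 0.46375, 0.32125, 0.21, 0.13125, 0.0975, 0.0675, 0.04375
lx·mx by age: 0, 0.9375, 1.113, 1.1565, 0.483, 0.669375, 0.3315, 0.3645, 0.118125
R0 = Σ lx·mx = 5.1735 → 5.17

5.17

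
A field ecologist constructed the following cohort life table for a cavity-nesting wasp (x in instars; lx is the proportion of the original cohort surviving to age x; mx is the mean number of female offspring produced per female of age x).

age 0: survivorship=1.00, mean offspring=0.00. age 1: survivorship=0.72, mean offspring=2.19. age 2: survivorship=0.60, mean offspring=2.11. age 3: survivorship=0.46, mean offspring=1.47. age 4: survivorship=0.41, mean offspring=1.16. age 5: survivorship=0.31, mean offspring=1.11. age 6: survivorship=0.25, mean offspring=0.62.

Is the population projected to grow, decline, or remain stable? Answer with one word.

growing

R0 = Σ lx·mx = 0 + 1.5768 + 1.266 + 0.6762 + 0.4756 + 0.3441 + 0.155 = 4.4937
R0 > 1, so the population is growing.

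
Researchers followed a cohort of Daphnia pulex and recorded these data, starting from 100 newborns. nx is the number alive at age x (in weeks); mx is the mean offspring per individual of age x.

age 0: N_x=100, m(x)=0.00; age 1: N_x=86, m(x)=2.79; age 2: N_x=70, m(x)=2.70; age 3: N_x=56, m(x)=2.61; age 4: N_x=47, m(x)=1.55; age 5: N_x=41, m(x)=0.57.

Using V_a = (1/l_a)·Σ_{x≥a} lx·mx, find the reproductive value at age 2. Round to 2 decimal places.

lx = nx/n0 = nx/100: 1, 0.86, 0.7, 0.56, 0.47, 0.41
lx·mx for x ≥ 2: 1.89, 1.4616, 0.7285, 0.2337 → sum = 4.3138
V_2 = 4.3138 / l_2 = 4.3138 / 0.7 = 6.162571… → 6.16

6.16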